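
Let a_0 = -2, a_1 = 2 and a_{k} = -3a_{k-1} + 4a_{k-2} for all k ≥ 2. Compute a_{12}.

-13421774

The ordinary generating function has denominator 1 + 3t - 4t^2.
Iterating the recurrence: a_0,…,a_{12} = -2, 2, -14, 50, -206, 818, -3278, 13106, -52430, 209714, -838862, 3355442, -13421774.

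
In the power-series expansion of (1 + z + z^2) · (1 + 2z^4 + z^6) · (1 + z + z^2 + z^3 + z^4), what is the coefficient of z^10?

(1 + z + z^2) has coefficients 1,1,1 for degrees 0…2.
(1 + 2z^4 + z^6) has coefficients 1,0,0,0,2,0,1,0,0,0,0 for degrees 0…10.
Finally multiplying by (1 + z + z^2 + z^3 + z^4), the product of all factors after the first has coefficients 1,1,1,1,3,2,3,3,3,1,1 for degrees 0…10.
[z^10] = 1·1 + 1·1 + 1·3 = 5.

5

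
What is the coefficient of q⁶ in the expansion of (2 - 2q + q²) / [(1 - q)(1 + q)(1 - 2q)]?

107

Partial fractions give a closed form: a_n = (-1/2)·1^n + (5/6)·(-1)^n + (5/3)·2^n.
At n = 6: a_6 = 107.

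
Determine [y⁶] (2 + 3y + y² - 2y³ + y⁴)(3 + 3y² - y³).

(2 + 3y + y² - 2y³ + y⁴) has coefficients 2,3,1,-2,1 for degrees 0…4.
(3 + 3y² - y³) has coefficients 3,0,3,-1,0,0,0 for degrees 0…6.
[y⁶] = 2·0 + 3·0 + 1·0 − 2·(-1) + 1·3 = 5.

5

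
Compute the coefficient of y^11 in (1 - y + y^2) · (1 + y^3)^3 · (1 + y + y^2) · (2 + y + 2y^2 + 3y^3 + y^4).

19

(1 - y + y^2) has coefficients 1,-1,1 for degrees 0…2.
(1 + y^3)^3 has coefficients 1,0,0,3,0,0,3,0,0,1,0,0 for degrees 0…11.
Multiplying by (1 + y + y^2) gives running coefficients 1,1,1,3,3,3,3,3,3,1,1,1 for degrees 0…11.
Finally multiplying by (2 + y + 2y^2 + 3y^3 + y^4), the product of all factors after the first has coefficients 2,3,5,12,15,19,25,27,27,23,21,17 for degrees 0…11.
[y^11] = 1·17 − 1·21 + 1·23 = 19.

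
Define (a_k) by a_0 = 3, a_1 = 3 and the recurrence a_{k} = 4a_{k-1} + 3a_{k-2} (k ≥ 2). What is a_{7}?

The ordinary generating function has denominator 1 - 4t - 3t^2.
Iterating the recurrence: a_0,…,a_{7} = 3, 3, 21, 93, 435, 2019, 9381, 43581.

43581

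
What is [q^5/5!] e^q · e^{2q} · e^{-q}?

The EGF product rule gives c_5 = Σ_{k_1+k_2+k_3=5} C(5; k_1,k_2,k_3) · ∏ g_i(k_i), where e^q gives (1)^k; e^{2q} gives (2)^k; e^{-q} gives (-1)^k.
g_1(k) for k = 0…5: 1, 1, 1, 1, 1, 1.
g_2(k) for k = 0…5: 1, 2, 4, 8, 16, 32.
g_3(k) for k = 0…5: 1, -1, 1, -1, 1, -1.
First combine the last two factors: h(k) = Σ_j C(k,j)·g_2(j)·g_3(k−j) for k = 0…5: 1, 1, 1, 1, 1, 1.
c_5 = Σ_k C(5,k)·g_1(k)·h(5−k) = 1·1·1 + 5·1·1 + 10·1·1 + 10·1·1 + 5·1·1 + 1·1·1 = 1 + 5 + 10 + 10 + 5 + 1 = 32.

32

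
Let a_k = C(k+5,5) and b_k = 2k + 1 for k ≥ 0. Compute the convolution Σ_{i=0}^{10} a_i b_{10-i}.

30888

Write out a_i and b_{10-i} for i = 0,…,10 and sum the products.
Σ = 1·21 + 6·19 + 21·17 + 56·15 + 126·13 + 252·11 + 462·9 + 792·7 + 1287·5 + 2002·3 + 3003·1 = 30888.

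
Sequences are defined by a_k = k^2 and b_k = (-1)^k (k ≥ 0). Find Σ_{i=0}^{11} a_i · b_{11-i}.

66

This is [x^11] in the product of the two ordinary generating functions.
Σ = 0·(-1) + 1·1 + 4·(-1) + 9·1 + 16·(-1) + 25·1 + 36·(-1) + 49·1 + 64·(-1) + 81·1 + 100·(-1) + 121·1 = 66.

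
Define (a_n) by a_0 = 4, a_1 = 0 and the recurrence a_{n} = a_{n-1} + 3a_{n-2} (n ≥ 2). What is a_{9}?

The ordinary generating function has denominator 1 - y - 3y^2.
Iterating the recurrence: a_0,…,a_{9} = 4, 0, 12, 12, 48, 84, 228, 480, 1164, 2604.

2604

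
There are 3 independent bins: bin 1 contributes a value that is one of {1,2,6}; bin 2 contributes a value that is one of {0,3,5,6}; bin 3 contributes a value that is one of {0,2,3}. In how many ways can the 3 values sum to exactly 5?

The generating function for the choices is (z + z² + z⁶)·(1 + z³ + z⁵ + z⁶)·(1 + z² + z³); the count is [z⁵].
(z + z² + z⁶) has coefficients 0,1,1,0,0,0 for degrees 0…5.
(1 + z³ + z⁵ + z⁶) has coefficients 1,0,0,1,0,1 for degrees 0…5.
Finally multiplying by (1 + z² + z³), the product of all factors after the first has coefficients 1,0,1,2,0,2 for degrees 0…5.
[z⁵] = 1·0 + 1·2 = 2.

2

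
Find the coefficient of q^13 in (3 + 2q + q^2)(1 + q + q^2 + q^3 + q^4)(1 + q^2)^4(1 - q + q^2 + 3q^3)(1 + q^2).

349

(3 + 2q + q^2) has coefficients 3,2,1 for degrees 0…2.
(1 + q + q^2 + q^3 + q^4) has coefficients 1,1,1,1,1,0,0,0,0,0,0,0,0,0 for degrees 0…13.
Multiplying by (1 + q^2)^4 gives running coefficients 1,1,5,5,11,10,14,10,11,5,5,1,1,0 for degrees 0…13.
Multiplying by (1 - q + q^2 + 3q^3) gives running coefficients 1,0,5,4,14,19,30,39,45,46,41,34,20,15 for degrees 0…13.
Finally multiplying by (1 + q^2), the product of all factors after the first has coefficients 1,0,6,4,19,23,44,58,75,85,86,80,61,49 for degrees 0…13.
[q^13] = 3·49 + 2·61 + 1·80 = 349.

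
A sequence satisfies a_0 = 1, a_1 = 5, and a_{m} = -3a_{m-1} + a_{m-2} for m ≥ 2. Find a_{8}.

The ordinary generating function has denominator 1 + 3y - y^2.
Iterating the recurrence: a_0,…,a_{8} = 1, 5, -14, 47, -155, 512, -1691, 5585, -18446.

-18446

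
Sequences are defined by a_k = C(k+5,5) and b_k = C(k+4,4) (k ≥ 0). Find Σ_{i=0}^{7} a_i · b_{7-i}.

This is [x^7] in the product of the two ordinary generating functions.
Σ = 1·330 + 6·210 + 21·126 + 56·70 + 126·35 + 252·15 + 462·5 + 792·1 = 19448.

19448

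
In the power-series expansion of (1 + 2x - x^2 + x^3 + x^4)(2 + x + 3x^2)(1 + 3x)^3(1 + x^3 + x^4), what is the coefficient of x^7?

637

(1 + 2x - x^2 + x^3 + x^4) has coefficients 1,2,-1,1,1 for degrees 0…4.
(2 + x + 3x^2) has coefficients 2,1,3,0,0,0,0,0 for degrees 0…7.
Multiplying by (1 + 3x)^3 gives running coefficients 2,19,66,108,108,81,0,0 for degrees 0…7.
Finally multiplying by (1 + x^3 + x^4), the product of all factors after the first has coefficients 2,19,66,110,129,166,174,216 for degrees 0…7.
[x^7] = 1·216 + 2·174 − 1·166 + 1·129 + 1·110 = 637.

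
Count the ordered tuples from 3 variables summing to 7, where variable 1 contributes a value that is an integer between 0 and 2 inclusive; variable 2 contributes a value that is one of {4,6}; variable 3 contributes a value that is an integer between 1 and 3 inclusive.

4

The generating function for the choices is (1 + z + z²)·(z⁴ + z⁶)·(z + z² + z³); the count is [z⁷].
(1 + z + z²) has coefficients 1,1,1 for degrees 0…2.
(z⁴ + z⁶) has coefficients 0,0,0,0,1,0,1,0 for degrees 0…7.
Finally multiplying by (z + z² + z³), the product of all factors after the first has coefficients 0,0,0,0,0,1,1,2 for degrees 0…7.
[z⁷] = 1·2 + 1·1 + 1·1 = 4.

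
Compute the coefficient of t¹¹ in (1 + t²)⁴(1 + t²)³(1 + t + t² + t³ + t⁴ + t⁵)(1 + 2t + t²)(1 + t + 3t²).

(1 + t²)⁴ has coefficients 1,0,4,0,6,0,4,0,1 for degrees 0…8.
(1 + t²)³ has coefficients 1,0,3,0,3,0,1,0,0,0,0,0 for degrees 0…11.
Multiplying by (1 + t + t² + t³ + t⁴ + t⁵) gives running coefficients 1,1,4,4,7,7,7,7,4,4,1,1 for degrees 0…11.
Multiplying by (1 + 2t + t²) gives running coefficients 1,3,7,13,19,25,28,28,25,19,13,7 for degrees 0…11.
Finally multiplying by (1 + t + 3t²), the product of all factors after the first has coefficients 1,4,13,29,53,83,110,131,137,128,107,77 for degrees 0…11.
[t¹¹] = 1·77 + 4·128 + 6·131 + 4·83 + 1·29 = 1736.

1736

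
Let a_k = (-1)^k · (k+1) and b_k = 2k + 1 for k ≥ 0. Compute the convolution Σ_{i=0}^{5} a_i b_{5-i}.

3

This is [x^5] in the product of the two ordinary generating functions.
Σ = 1·11 − 2·9 + 3·7 − 4·5 + 5·3 − 6·1 = 3.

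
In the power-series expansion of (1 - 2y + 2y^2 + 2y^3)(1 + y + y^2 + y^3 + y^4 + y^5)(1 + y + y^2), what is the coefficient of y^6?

8

(1 - 2y + 2y^2 + 2y^3) has coefficients 1,-2,2,2 for degrees 0…3.
(1 + y + y^2 + y^3 + y^4 + y^5) has coefficients 1,1,1,1,1,1,0 for degrees 0…6.
Finally multiplying by (1 + y + y^2), the product of all factors after the first has coefficients 1,2,3,3,3,3,2 for degrees 0…6.
[y^6] = 1·2 − 2·3 + 2·3 + 2·3 = 8.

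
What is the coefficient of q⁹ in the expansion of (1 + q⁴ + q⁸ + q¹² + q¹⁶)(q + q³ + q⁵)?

2

(1 + q⁴ + q⁸ + q¹² + q¹⁶) has coefficients 1,0,0,0,1,0,0,0,1,0 for degrees 0…9.
(q + q³ + q⁵) has coefficients 0,1,0,1,0,1,0,0,0,0 for degrees 0…9.
[q⁹] = 1·0 + 1·1 + 1·1 = 2.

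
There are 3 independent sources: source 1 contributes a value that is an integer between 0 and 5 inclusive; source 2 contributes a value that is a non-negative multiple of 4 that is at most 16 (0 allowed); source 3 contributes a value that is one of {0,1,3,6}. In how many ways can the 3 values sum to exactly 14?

6

The generating function for the choices is (1 + x + x² + x³ + x⁴ + x⁵)·(1 + x⁴ + x⁸ + x¹² + x¹⁶)·(1 + x + x³ + x⁶); the count is [x¹⁴].
(1 + x + x² + x³ + x⁴ + x⁵) has coefficients 1,1,1,1,1,1 for degrees 0…5.
(1 + x⁴ + x⁸ + x¹² + x¹⁶) has coefficients 1,0,0,0,1,0,0,0,1,0,0,0,1,0,0 for degrees 0…14.
Finally multiplying by (1 + x + x³ + x⁶), the product of all factors after the first has coefficients 1,1,0,1,1,1,1,1,1,1,1,1,1,1,1 for degrees 0…14.
[x¹⁴] = 1·1 + 1·1 + 1·1 + 1·1 + 1·1 + 1·1 = 6.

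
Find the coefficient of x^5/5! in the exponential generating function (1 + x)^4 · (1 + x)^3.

The EGF product rule gives c_5 = Σ_{k_1+k_2=5} C(5; k_1,k_2) · ∏ g_i(k_i), where (1+x)^4 gives the falling factorial (4)_k; (1+x)^3 gives the falling factorial (3)_k.
g_1(k) for k = 0…5: 1, 4, 12, 24, 24, 0.
g_2(k) for k = 0…5: 1, 3, 6, 6, 0, 0.
c_5 = Σ_k C(5,k)·g_1(k)·g_2(5−k) = 10·12·6 + 10·24·6 + 5·24·3 = 720 + 1440 + 360 = 2520.

2520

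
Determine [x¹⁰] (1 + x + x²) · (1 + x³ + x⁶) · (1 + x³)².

3

(1 + x + x²) has coefficients 1,1,1 for degrees 0…2.
(1 + x³ + x⁶) has coefficients 1,0,0,1,0,0,1,0,0,0,0 for degrees 0…10.
Finally multiplying by (1 + x³)², the product of all factors after the first has coefficients 1,0,0,3,0,0,4,0,0,3,0 for degrees 0…10.
[x¹⁰] = 1·0 + 1·3 + 1·0 = 3.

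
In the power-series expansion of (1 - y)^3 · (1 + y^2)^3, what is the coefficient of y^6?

(1 - y)^3 has coefficients 1,-3,3,-1 for degrees 0…3.
(1 + y^2)^3 has coefficients 1,0,3,0,3,0,1 for degrees 0…6.
[y^6] = 1·1 − 3·0 + 3·3 − 1·0 = 10.

10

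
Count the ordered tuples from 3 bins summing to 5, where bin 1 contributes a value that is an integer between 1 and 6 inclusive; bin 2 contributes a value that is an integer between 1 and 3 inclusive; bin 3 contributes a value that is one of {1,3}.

4

The generating function for the choices is (t + t² + t³ + t⁴ + t⁵ + t⁶)·(t + t² + t³)·(t + t³); the count is [t⁵].
(t + t² + t³ + t⁴ + t⁵ + t⁶) has coefficients 0,1,1,1,1,1 for degrees 0…5.
(t + t² + t³) has coefficients 0,1,1,1,0,0 for degrees 0…5.
Finally multiplying by (t + t³), the product of all factors after the first has coefficients 0,0,1,1,2,1 for degrees 0…5.
[t⁵] = 1·2 + 1·1 + 1·1 + 1·0 + 1·0 = 4.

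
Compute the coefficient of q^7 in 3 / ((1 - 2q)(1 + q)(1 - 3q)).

14250

Partial fractions give a closed form: a_n = (-4)·2^n + (1/4)·(-1)^n + (27/4)·3^n.
At n = 7: a_7 = 14250.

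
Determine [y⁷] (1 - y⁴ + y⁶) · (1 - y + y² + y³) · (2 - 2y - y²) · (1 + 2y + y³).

(1 - y⁴ + y⁶) has coefficients 1,0,0,0,-1,0,1 for degrees 0…6.
(1 - y + y² + y³) has coefficients 1,-1,1,1,0,0,0,0 for degrees 0…7.
Multiplying by (2 - 2y - y²) gives running coefficients 2,-4,3,1,-3,-1,0,0 for degrees 0…7.
Finally multiplying by (1 + 2y + y³), the product of all factors after the first has coefficients 2,0,-5,9,-5,-4,-1,-3 for degrees 0…7.
[y⁷] = 1·(-3) − 1·9 + 1·0 = -12.

-12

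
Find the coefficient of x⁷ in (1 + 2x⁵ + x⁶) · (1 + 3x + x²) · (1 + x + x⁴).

(1 + 2x⁵ + x⁶) has coefficients 1,0,0,0,0,2,1 for degrees 0…6.
(1 + 3x + x²) has coefficients 1,3,1,0,0,0,0,0 for degrees 0…7.
Finally multiplying by (1 + x + x⁴), the product of all factors after the first has coefficients 1,4,4,1,1,3,1,0 for degrees 0…7.
[x⁷] = 1·0 + 2·4 + 1·4 = 12.

12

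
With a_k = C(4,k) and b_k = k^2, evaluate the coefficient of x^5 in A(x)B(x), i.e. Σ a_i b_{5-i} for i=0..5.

160

The convolution is the t^5 coefficient of A(t)B(t).
Σ = 1·25 + 4·16 + 6·9 + 4·4 + 1·1 + 0·0 = 160.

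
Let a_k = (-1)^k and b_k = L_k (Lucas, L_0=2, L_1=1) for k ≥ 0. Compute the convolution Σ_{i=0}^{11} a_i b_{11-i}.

120

This is [x^11] in the product of the two ordinary generating functions.
Σ = 1·199 − 1·123 + 1·76 − 1·47 + 1·29 − 1·18 + 1·11 − 1·7 + 1·4 − 1·3 + 1·1 − 1·2 = 120.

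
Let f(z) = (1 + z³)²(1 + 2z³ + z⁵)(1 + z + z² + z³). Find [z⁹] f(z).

9

(1 + z³)² has coefficients 1,0,0,2,0,0,1 for degrees 0…6.
(1 + 2z³ + z⁵) has coefficients 1,0,0,2,0,1,0,0,0,0 for degrees 0…9.
Finally multiplying by (1 + z + z² + z³), the product of all factors after the first has coefficients 1,1,1,3,2,3,3,1,1,0 for degrees 0…9.
[z⁹] = 1·0 + 2·3 + 1·3 = 9.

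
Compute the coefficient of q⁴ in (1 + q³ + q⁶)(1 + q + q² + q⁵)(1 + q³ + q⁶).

2

(1 + q³ + q⁶) has coefficients 1,0,0,1,0 for degrees 0…4.
(1 + q + q² + q⁵) has coefficients 1,1,1,0,0 for degrees 0…4.
Finally multiplying by (1 + q³ + q⁶), the product of all factors after the first has coefficients 1,1,1,1,1 for degrees 0…4.
[q⁴] = 1·1 + 1·1 = 2.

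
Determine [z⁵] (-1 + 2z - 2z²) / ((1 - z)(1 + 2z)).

53

The denominator gives the recurrence a_n = −a_(n−1) + 2a_(n−2) for n ≥ 3; the numerator fixes a_0 = -1, a_1 = 3, a_2 = -7.
Iterating: -1, 3, -7, 13, -27, 53, so a_5 = 53.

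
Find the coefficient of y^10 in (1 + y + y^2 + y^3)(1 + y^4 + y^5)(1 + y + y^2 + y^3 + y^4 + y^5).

7

(1 + y + y^2 + y^3) has coefficients 1,1,1,1 for degrees 0…3.
(1 + y^4 + y^5) has coefficients 1,0,0,0,1,1,0,0,0,0,0 for degrees 0…10.
Finally multiplying by (1 + y + y^2 + y^3 + y^4 + y^5), the product of all factors after the first has coefficients 1,1,1,1,2,3,2,2,2,2,1 for degrees 0…10.
[y^10] = 1·1 + 1·2 + 1·2 + 1·2 = 7.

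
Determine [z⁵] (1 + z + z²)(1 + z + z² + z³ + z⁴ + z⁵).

(1 + z + z²) has coefficients 1,1,1 for degrees 0…2.
(1 + z + z² + z³ + z⁴ + z⁵) has coefficients 1,1,1,1,1,1 for degrees 0…5.
[z⁵] = 1·1 + 1·1 + 1·1 = 3.

3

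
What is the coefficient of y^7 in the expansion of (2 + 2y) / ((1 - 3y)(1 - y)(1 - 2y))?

Partial fractions give a closed form: a_n = (12)·3^n + (2)·1^n + (-12)·2^n.
At n = 7: a_7 = 24710.

24710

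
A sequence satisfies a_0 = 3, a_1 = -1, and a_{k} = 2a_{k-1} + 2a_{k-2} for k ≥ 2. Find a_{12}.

The ordinary generating function has denominator 1 - 2x - 2x^2.
Iterating the recurrence: a_0,…,a_{12} = 3, -1, 4, 6, 20, 52, 144, 392, 1072, 2928, 8000, 21856, 59712.

59712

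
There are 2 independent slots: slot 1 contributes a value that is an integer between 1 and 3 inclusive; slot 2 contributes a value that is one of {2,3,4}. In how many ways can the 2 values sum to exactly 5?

3

The generating function for the choices is (t + t^2 + t^3)·(t^2 + t^3 + t^4); the count is [t^5].
(t + t^2 + t^3) has coefficients 0,1,1,1 for degrees 0…3.
(t^2 + t^3 + t^4) has coefficients 0,0,1,1,1,0 for degrees 0…5.
[t^5] = 1·1 + 1·1 + 1·1 = 3.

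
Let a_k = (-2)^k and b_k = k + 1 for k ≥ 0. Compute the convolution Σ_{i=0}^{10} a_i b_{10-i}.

459

This is [x^10] in the product of the two ordinary generating functions.
Σ = 1·11 − 2·10 + 4·9 − 8·8 + 16·7 − 32·6 + 64·5 − 128·4 + 256·3 − 512·2 + 1024·1 = 459.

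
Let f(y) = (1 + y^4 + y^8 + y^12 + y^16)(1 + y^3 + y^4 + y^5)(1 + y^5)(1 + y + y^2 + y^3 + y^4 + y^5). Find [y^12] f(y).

(1 + y^4 + y^8 + y^12 + y^16) has coefficients 1,0,0,0,1,0,0,0,1,0,0,0,1 for degrees 0…12.
(1 + y^3 + y^4 + y^5) has coefficients 1,0,0,1,1,1,0,0,0,0,0,0,0 for degrees 0…12.
Multiplying by (1 + y^5) gives running coefficients 1,0,0,1,1,2,0,0,1,1,1,0,0 for degrees 0…12.
Finally multiplying by (1 + y + y^2 + y^3 + y^4 + y^5), the product of all factors after the first has coefficients 1,1,1,2,3,5,4,4,5,5,5,3,3 for degrees 0…12.
[y^12] = 1·3 + 1·5 + 1·3 + 1·1 = 12.

12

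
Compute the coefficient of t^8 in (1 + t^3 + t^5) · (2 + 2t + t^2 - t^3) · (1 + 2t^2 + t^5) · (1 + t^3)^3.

38

(1 + t^3 + t^5) has coefficients 1,0,0,1,0,1 for degrees 0…5.
(2 + 2t + t^2 - t^3) has coefficients 2,2,1,-1,0,0,0,0,0 for degrees 0…8.
Multiplying by (1 + 2t^2 + t^5) gives running coefficients 2,2,5,3,2,0,2,1,-1 for degrees 0…8.
Finally multiplying by (1 + t^3)^3, the product of all factors after the first has coefficients 2,2,5,9,8,15,17,13,14 for degrees 0…8.
[t^8] = 1·14 + 1·15 + 1·9 = 38.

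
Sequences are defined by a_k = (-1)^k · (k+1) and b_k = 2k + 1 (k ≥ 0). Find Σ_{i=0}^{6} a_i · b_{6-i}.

4

This is [x^6] in the product of the two ordinary generating functions.
Σ = 1·13 − 2·11 + 3·9 − 4·7 + 5·5 − 6·3 + 7·1 = 4.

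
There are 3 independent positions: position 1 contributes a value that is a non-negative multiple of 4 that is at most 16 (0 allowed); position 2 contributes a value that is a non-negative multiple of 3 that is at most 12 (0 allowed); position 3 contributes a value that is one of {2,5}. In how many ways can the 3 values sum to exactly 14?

3

The generating function for the choices is (1 + t⁴ + t⁸ + t¹² + t¹⁶)·(1 + t³ + t⁶ + t⁹ + t¹²)·(t² + t⁵); the count is [t¹⁴].
(1 + t⁴ + t⁸ + t¹² + t¹⁶) has coefficients 1,0,0,0,1,0,0,0,1,0,0,0,1,0,0 for degrees 0…14.
(1 + t³ + t⁶ + t⁹ + t¹²) has coefficients 1,0,0,1,0,0,1,0,0,1,0,0,1,0,0 for degrees 0…14.
Finally multiplying by (t² + t⁵), the product of all factors after the first has coefficients 0,0,1,0,0,2,0,0,2,0,0,2,0,0,2 for degrees 0…14.
[t¹⁴] = 1·2 + 1·0 + 1·0 + 1·1 = 3.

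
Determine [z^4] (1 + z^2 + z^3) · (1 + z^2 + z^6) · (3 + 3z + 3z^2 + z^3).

12

(1 + z^2 + z^3) has coefficients 1,0,1,1 for degrees 0…3.
(1 + z^2 + z^6) has coefficients 1,0,1,0,0 for degrees 0…4.
Finally multiplying by (3 + 3z + 3z^2 + z^3), the product of all factors after the first has coefficients 3,3,6,4,3 for degrees 0…4.
[z^4] = 1·3 + 1·6 + 1·3 = 12.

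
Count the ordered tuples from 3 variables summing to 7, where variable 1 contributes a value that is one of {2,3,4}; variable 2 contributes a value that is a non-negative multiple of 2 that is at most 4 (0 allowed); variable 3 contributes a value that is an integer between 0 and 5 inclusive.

The generating function for the choices is (q^2 + q^3 + q^4)·(1 + q^2 + q^4)·(1 + q + q^2 + q^3 + q^4 + q^5); the count is [q^7].
(q^2 + q^3 + q^4) has coefficients 0,0,1,1,1 for degrees 0…4.
(1 + q^2 + q^4) has coefficients 1,0,1,0,1,0,0,0 for degrees 0…7.
Finally multiplying by (1 + q + q^2 + q^3 + q^4 + q^5), the product of all factors after the first has coefficients 1,1,2,2,3,3,2,2 for degrees 0…7.
[q^7] = 1·3 + 1·3 + 1·2 = 8.

8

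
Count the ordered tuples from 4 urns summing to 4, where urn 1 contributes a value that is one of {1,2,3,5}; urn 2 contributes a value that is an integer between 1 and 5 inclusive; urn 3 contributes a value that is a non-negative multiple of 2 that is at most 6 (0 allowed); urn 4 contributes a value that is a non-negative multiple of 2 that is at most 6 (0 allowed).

5

The generating function for the choices is (z + z² + z³ + z⁵)·(z + z² + z³ + z⁴ + z⁵)·(1 + z² + z⁴ + z⁶)·(1 + z² + z⁴ + z⁶); the count is [z⁴].
(z + z² + z³ + z⁵) has coefficients 0,1,1,1,0 for degrees 0…4.
(z + z² + z³ + z⁴ + z⁵) has coefficients 0,1,1,1,1 for degrees 0…4.
Multiplying by (1 + z² + z⁴ + z⁶) gives running coefficients 0,1,1,2,2 for degrees 0…4.
Finally multiplying by (1 + z² + z⁴ + z⁶), the product of all factors after the first has coefficients 0,1,1,3,3 for degrees 0…4.
[z⁴] = 1·3 + 1·1 + 1·1 = 5.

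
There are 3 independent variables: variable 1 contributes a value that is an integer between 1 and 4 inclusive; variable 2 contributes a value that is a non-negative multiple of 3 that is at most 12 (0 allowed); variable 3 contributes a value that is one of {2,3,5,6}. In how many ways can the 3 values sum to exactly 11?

4

The generating function for the choices is (z + z² + z³ + z⁴)·(1 + z³ + z⁶ + z⁹ + z¹²)·(z² + z³ + z⁵ + z⁶); the count is [z¹¹].
(z + z² + z³ + z⁴) has coefficients 0,1,1,1,1 for degrees 0…4.
(1 + z³ + z⁶ + z⁹ + z¹²) has coefficients 1,0,0,1,0,0,1,0,0,1,0,0 for degrees 0…11.
Finally multiplying by (z² + z³ + z⁵ + z⁶), the product of all factors after the first has coefficients 0,0,1,1,0,2,2,0,2,2,0,2 for degrees 0…11.
[z¹¹] = 1·0 + 1·2 + 1·2 + 1·0 = 4.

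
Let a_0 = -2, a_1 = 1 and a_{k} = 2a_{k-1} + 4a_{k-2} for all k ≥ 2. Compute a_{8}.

The ordinary generating function has denominator 1 - 2z - 4z^2.
Iterating the recurrence: a_0,…,a_{8} = -2, 1, -6, -8, -40, -112, -384, -1216, -3968.

-3968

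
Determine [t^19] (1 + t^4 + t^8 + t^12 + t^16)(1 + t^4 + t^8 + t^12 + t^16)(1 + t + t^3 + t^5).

5

(1 + t^4 + t^8 + t^12 + t^16) has coefficients 1,0,0,0,1,0,0,0,1,0,0,0,1,0,0,0,1 for degrees 0…16.
(1 + t^4 + t^8 + t^12 + t^16) has coefficients 1,0,0,0,1,0,0,0,1,0,0,0,1,0,0,0,1,0,0,0 for degrees 0…19.
Finally multiplying by (1 + t + t^3 + t^5), the product of all factors after the first has coefficients 1,1,0,1,1,2,0,1,1,2,0,1,1,2,0,1,1,2,0,1 for degrees 0…19.
[t^19] = 1·1 + 1·1 + 1·1 + 1·1 + 1·1 = 5.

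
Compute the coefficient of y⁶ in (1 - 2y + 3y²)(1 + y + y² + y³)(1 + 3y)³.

(1 - 2y + 3y²) has coefficients 1,-2,3 for degrees 0…2.
(1 + y + y² + y³) has coefficients 1,1,1,1,0,0,0 for degrees 0…6.
Finally multiplying by (1 + 3y)³, the product of all factors after the first has coefficients 1,10,37,64,63,54,27 for degrees 0…6.
[y⁶] = 1·27 − 2·54 + 3·63 = 108.

108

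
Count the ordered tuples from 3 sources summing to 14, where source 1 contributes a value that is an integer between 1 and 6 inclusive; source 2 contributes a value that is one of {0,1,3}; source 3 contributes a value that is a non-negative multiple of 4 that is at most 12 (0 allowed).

5

The generating function for the choices is (x + x^2 + x^3 + x^4 + x^5 + x^6)·(1 + x + x^3)·(1 + x^4 + x^8 + x^12); the count is [x^14].
(x + x^2 + x^3 + x^4 + x^5 + x^6) has coefficients 0,1,1,1,1,1,1 for degrees 0…6.
(1 + x + x^3) has coefficients 1,1,0,1,0,0,0,0,0,0,0,0,0,0,0 for degrees 0…14.
Finally multiplying by (1 + x^4 + x^8 + x^12), the product of all factors after the first has coefficients 1,1,0,1,1,1,0,1,1,1,0,1,1,1,0 for degrees 0…14.
[x^14] = 1·1 + 1·1 + 1·1 + 1·0 + 1·1 + 1·1 = 5.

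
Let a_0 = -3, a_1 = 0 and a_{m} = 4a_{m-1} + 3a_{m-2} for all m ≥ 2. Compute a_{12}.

-37006587

The ordinary generating function has denominator 1 - 4z - 3z^2.
Iterating the recurrence: a_0,…,a_{12} = -3, 0, -9, -36, -171, -792, -3681, -17100, -79443, -369072, -1714617, -7965684, -37006587.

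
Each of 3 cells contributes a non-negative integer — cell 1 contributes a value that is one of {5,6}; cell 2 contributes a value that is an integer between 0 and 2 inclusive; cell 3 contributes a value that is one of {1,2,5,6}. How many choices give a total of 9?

3

The generating function for the choices is (x^5 + x^6)·(1 + x + x^2)·(x + x^2 + x^5 + x^6); the count is [x^9].
(x^5 + x^6) has coefficients 0,0,0,0,0,1,1 for degrees 0…6.
(1 + x + x^2) has coefficients 1,1,1,0,0,0,0,0,0,0 for degrees 0…9.
Finally multiplying by (x + x^2 + x^5 + x^6), the product of all factors after the first has coefficients 0,1,2,2,1,1,2,2,1,0 for degrees 0…9.
[x^9] = 1·1 + 1·2 = 3.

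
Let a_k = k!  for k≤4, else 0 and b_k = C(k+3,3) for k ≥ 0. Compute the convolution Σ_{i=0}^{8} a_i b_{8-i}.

Write out a_i and b_{8-i} for i = 0,…,8 and sum the products.
Σ = 1·165 + 1·120 + 2·84 + 6·56 + 24·35 + 0·20 + 0·10 + 0·4 + 0·1 = 1629.

1629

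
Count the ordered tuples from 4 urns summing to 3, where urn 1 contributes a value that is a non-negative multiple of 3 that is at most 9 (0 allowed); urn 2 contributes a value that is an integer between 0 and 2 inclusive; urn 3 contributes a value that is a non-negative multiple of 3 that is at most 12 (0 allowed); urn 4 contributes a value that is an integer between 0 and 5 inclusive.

5

The generating function for the choices is (1 + y³ + y⁶ + y⁹)·(1 + y + y²)·(1 + y³ + y⁶ + y⁹ + y¹²)·(1 + y + y² + y³ + y⁴ + y⁵); the count is [y³].
(1 + y³ + y⁶ + y⁹) has coefficients 1,0,0,1 for degrees 0…3.
(1 + y + y²) has coefficients 1,1,1,0 for degrees 0…3.
Multiplying by (1 + y³ + y⁶ + y⁹ + y¹²) gives running coefficients 1,1,1,1 for degrees 0…3.
Finally multiplying by (1 + y + y² + y³ + y⁴ + y⁵), the product of all factors after the first has coefficients 1,2,3,4 for degrees 0…3.
[y³] = 1·4 + 1·1 = 5.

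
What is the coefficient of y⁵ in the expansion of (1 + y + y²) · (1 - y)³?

-1

(1 + y + y²) has coefficients 1,1,1 for degrees 0…2.
(1 - y)³ has coefficients 1,-3,3,-1,0,0 for degrees 0…5.
[y⁵] = 1·0 + 1·0 + 1·(-1) = -1.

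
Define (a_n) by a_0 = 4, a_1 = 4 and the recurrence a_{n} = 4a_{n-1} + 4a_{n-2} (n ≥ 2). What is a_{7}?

79104

The ordinary generating function has denominator 1 - 4x - 4x^2.
Iterating the recurrence: a_0,…,a_{7} = 4, 4, 32, 144, 704, 3392, 16384, 79104.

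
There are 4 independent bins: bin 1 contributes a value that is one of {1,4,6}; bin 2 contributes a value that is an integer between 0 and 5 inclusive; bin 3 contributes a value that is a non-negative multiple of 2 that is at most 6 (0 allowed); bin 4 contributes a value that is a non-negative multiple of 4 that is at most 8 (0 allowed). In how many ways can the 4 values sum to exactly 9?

12

The generating function for the choices is (q + q^4 + q^6)·(1 + q + q^2 + q^3 + q^4 + q^5)·(1 + q^2 + q^4 + q^6)·(1 + q^4 + q^8); the count is [q^9].
(q + q^4 + q^6) has coefficients 0,1,0,0,1,0,1 for degrees 0…6.
(1 + q + q^2 + q^3 + q^4 + q^5) has coefficients 1,1,1,1,1,1,0,0,0,0 for degrees 0…9.
Multiplying by (1 + q^2 + q^4 + q^6) gives running coefficients 1,1,2,2,3,3,3,3,2,2 for degrees 0…9.
Finally multiplying by (1 + q^4 + q^8), the product of all factors after the first has coefficients 1,1,2,2,4,4,5,5,6,6 for degrees 0…9.
[q^9] = 1·6 + 1·4 + 1·2 = 12.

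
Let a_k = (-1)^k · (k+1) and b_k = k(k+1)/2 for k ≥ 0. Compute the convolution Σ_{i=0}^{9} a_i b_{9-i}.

15

This is [x^9] in the product of the two ordinary generating functions.
Σ = 1·45 − 2·36 + 3·28 − 4·21 + 5·15 − 6·10 + 7·6 − 8·3 + 9·1 − 10·0 = 15.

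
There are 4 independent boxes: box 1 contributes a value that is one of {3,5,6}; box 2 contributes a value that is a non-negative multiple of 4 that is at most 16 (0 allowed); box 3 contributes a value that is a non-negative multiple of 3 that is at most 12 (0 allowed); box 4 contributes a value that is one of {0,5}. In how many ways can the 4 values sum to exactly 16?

The generating function for the choices is (x³ + x⁵ + x⁶)·(1 + x⁴ + x⁸ + x¹² + x¹⁶)·(1 + x³ + x⁶ + x⁹ + x¹²)·(1 + x⁵); the count is [x¹⁶].
(x³ + x⁵ + x⁶) has coefficients 0,0,0,1,0,1,1 for degrees 0…6.
(1 + x⁴ + x⁸ + x¹² + x¹⁶) has coefficients 1,0,0,0,1,0,0,0,1,0,0,0,1,0,0,0,1 for degrees 0…16.
Multiplying by (1 + x³ + x⁶ + x⁹ + x¹²) gives running coefficients 1,0,0,1,1,0,1,1,1,1,1,1,2,1,1,1,2 for degrees 0…16.
Finally multiplying by (1 + x⁵), the product of all factors after the first has coefficients 1,0,0,1,1,1,1,1,2,2,1,2,3,2,2,2,3 for degrees 0…16.
[x¹⁶] = 1·2 + 1·2 + 1·1 = 5.

5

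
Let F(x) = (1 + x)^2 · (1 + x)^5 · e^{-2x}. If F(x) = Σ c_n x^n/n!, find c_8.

The EGF product rule gives c_8 = Σ_{k_1+k_2+k_3=8} C(8; k_1,k_2,k_3) · ∏ g_i(k_i), where (1+x)^2 gives the falling factorial (2)_k; (1+x)^5 gives the falling factorial (5)_k; e^{-2x} gives (-2)^k.
g_1(k) for k = 0…8: 1, 2, 2, 0, 0, 0, 0, 0, 0.
g_2(k) for k = 0…8: 1, 5, 20, 60, 120, 120, 0, 0, 0.
g_3(k) for k = 0…8: 1, -2, 4, -8, 16, -32, 64, -128, 256.
First combine the last two factors: h(k) = Σ_j C(k,j)·g_2(j)·g_3(k−j) for k = 0…8: 1, 3, 4, -8, -24, 88, 64, -1248, 4096.
c_8 = Σ_k C(8,k)·g_1(k)·h(8−k) = 1·1·4096 + 8·2·(-1248) + 28·2·64 = 4096 − 19968 + 3584 = -12288.

-12288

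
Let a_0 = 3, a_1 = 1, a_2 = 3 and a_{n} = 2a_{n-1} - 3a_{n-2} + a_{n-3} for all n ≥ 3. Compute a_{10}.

58

The ordinary generating function has denominator 1 - 2q + 3q^2 - q^3.
Iterating the recurrence: a_0,…,a_{10} = 3, 1, 3, 6, 4, -7, -20, -15, 23, 71, 58.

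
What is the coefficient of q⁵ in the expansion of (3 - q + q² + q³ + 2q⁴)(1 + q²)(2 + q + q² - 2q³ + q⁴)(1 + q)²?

(3 - q + q² + q³ + 2q⁴) has coefficients 3,-1,1,1,2 for degrees 0…4.
(1 + q²) has coefficients 1,0,1,0,0,0 for degrees 0…5.
Multiplying by (2 + q + q² - 2q³ + q⁴) gives running coefficients 2,1,3,-1,2,-2 for degrees 0…5.
Finally multiplying by (1 + q)², the product of all factors after the first has coefficients 2,5,7,6,3,1 for degrees 0…5.
[q⁵] = 3·1 − 1·3 + 1·6 + 1·7 + 2·5 = 23.

23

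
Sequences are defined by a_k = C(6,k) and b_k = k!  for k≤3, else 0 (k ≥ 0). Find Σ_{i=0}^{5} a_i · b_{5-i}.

The convolution is the t^5 coefficient of A(t)B(t).
Σ = 1·0 + 6·0 + 15·6 + 20·2 + 15·1 + 6·1 = 151.

151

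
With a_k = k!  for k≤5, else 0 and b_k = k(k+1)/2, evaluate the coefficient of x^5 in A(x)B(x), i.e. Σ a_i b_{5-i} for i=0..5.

This is [x^5] in the product of the two ordinary generating functions.
Σ = 1·15 + 1·10 + 2·6 + 6·3 + 24·1 + 120·0 = 79.

79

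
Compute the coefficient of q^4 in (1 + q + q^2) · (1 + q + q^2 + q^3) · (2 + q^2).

7

(1 + q + q^2) has coefficients 1,1,1 for degrees 0…2.
(1 + q + q^2 + q^3) has coefficients 1,1,1,1,0 for degrees 0…4.
Finally multiplying by (2 + q^2), the product of all factors after the first has coefficients 2,2,3,3,1 for degrees 0…4.
[q^4] = 1·1 + 1·3 + 1·3 = 7.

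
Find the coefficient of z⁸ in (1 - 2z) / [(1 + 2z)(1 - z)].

341

The denominator gives the recurrence a_n = −a_(n−1) + 2a_(n−2) for n ≥ 3; the numerator fixes a_0 = 1, a_1 = -3, a_2 = 5.
Iterating: 1, -3, 5, -11, 21, -43, 85, -171, 341, so a_8 = 341.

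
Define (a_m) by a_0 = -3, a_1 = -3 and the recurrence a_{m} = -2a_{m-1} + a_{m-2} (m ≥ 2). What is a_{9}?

-1731

The ordinary generating function has denominator 1 + 2z - z^2.
Iterating the recurrence: a_0,…,a_{9} = -3, -3, 3, -9, 21, -51, 123, -297, 717, -1731.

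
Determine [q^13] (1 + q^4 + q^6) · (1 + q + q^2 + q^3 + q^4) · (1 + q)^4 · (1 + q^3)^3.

(1 + q^4 + q^6) has coefficients 1,0,0,0,1,0,1 for degrees 0…6.
(1 + q + q^2 + q^3 + q^4) has coefficients 1,1,1,1,1,0,0,0,0,0,0,0,0,0 for degrees 0…13.
Multiplying by (1 + q)^4 gives running coefficients 1,5,11,15,16,15,11,5,1,0,0,0,0,0 for degrees 0…13.
Finally multiplying by (1 + q^3)^3, the product of all factors after the first has coefficients 1,5,11,18,31,48,59,68,79,79,68,59,48,31 for degrees 0…13.
[q^13] = 1·31 + 1·79 + 1·68 = 178.

178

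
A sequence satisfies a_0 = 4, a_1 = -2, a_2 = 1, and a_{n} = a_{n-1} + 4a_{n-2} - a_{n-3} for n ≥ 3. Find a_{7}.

The ordinary generating function has denominator 1 - q - 4q^2 + q^3.
Iterating the recurrence: a_0,…,a_{7} = 4, -2, 1, -11, -5, -50, -59, -254.

-254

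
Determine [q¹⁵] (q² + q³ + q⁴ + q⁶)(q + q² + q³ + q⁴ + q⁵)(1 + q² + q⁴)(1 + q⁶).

(q² + q³ + q⁴ + q⁶) has coefficients 0,0,1,1,1,0,1 for degrees 0…6.
(q + q² + q³ + q⁴ + q⁵) has coefficients 0,1,1,1,1,1,0,0,0,0,0,0,0,0,0,0 for degrees 0…15.
Multiplying by (1 + q² + q⁴) gives running coefficients 0,1,1,2,2,3,2,2,1,1,0,0,0,0,0,0 for degrees 0…15.
Finally multiplying by (1 + q⁶), the product of all factors after the first has coefficients 0,1,1,2,2,3,2,3,2,3,2,3,2,2,1,1 for degrees 0…15.
[q¹⁵] = 1·2 + 1·2 + 1·3 + 1·3 = 10.

10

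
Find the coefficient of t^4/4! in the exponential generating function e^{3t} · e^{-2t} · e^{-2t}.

1

The EGF product rule gives c_4 = Σ_{k_1+k_2+k_3=4} C(4; k_1,k_2,k_3) · ∏ g_i(k_i), where e^{3t} gives (3)^k; e^{-2t} gives (-2)^k; e^{-2t} gives (-2)^k.
g_1(k) for k = 0…4: 1, 3, 9, 27, 81.
g_2(k) for k = 0…4: 1, -2, 4, -8, 16.
g_3(k) for k = 0…4: 1, -2, 4, -8, 16.
First combine the last two factors: h(k) = Σ_j C(k,j)·g_2(j)·g_3(k−j) for k = 0…4: 1, -4, 16, -64, 256.
c_4 = Σ_k C(4,k)·g_1(k)·h(4−k) = 1·1·256 + 4·3·(-64) + 6·9·16 + 4·27·(-4) + 1·81·1 = 256 − 768 + 864 − 432 + 81 = 1.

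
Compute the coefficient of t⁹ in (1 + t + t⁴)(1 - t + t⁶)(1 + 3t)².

9

(1 + t + t⁴) has coefficients 1,1,0,0,1 for degrees 0…4.
(1 - t + t⁶) has coefficients 1,-1,0,0,0,0,1,0,0,0 for degrees 0…9.
Finally multiplying by (1 + 3t)², the product of all factors after the first has coefficients 1,5,3,-9,0,0,1,6,9,0 for degrees 0…9.
[t⁹] = 1·0 + 1·9 + 1·0 = 9.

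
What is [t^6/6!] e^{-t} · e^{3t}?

The EGF product rule gives c_6 = Σ_{k_1+k_2=6} C(6; k_1,k_2) · ∏ g_i(k_i), where e^{-t} gives (-1)^k; e^{3t} gives (3)^k.
g_1(k) for k = 0…6: 1, -1, 1, -1, 1, -1, 1.
g_2(k) for k = 0…6: 1, 3, 9, 27, 81, 243, 729.
c_6 = Σ_k C(6,k)·g_1(k)·g_2(6−k) = 1·1·729 + 6·(-1)·243 + 15·1·81 + 20·(-1)·27 + 15·1·9 + 6·(-1)·3 + 1·1·1 = 729 − 1458 + 1215 − 540 + 135 − 18 + 1 = 64.

64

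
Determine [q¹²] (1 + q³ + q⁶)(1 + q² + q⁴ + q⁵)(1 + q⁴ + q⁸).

(1 + q³ + q⁶) has coefficients 1,0,0,1,0,0,1 for degrees 0…6.
(1 + q² + q⁴ + q⁵) has coefficients 1,0,1,0,1,1,0,0,0,0,0,0,0 for degrees 0…12.
Finally multiplying by (1 + q⁴ + q⁸), the product of all factors after the first has coefficients 1,0,1,0,2,1,1,0,2,1,1,0,1 for degrees 0…12.
[q¹²] = 1·1 + 1·1 + 1·1 = 3.

3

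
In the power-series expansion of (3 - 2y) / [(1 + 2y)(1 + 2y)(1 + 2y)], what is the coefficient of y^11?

-614400

The denominator gives the recurrence a_n = −6a_(n−1) − 12a_(n−2) − 8a_(n−3) for n ≥ 3; the numerator fixes a_0 = 3, a_1 = -20, a_2 = 84.
Iterating: 3, -20, 84, -288, 880, -2496, 6720, -17408, 43776, -107520, 259072, -614400, so a_11 = -614400.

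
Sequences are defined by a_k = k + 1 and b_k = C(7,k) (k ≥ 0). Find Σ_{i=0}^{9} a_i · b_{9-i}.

832

The convolution is the x^9 coefficient of A(x)B(x).
Σ = 1·0 + 2·0 + 3·1 + 4·7 + 5·21 + 6·35 + 7·35 + 8·21 + 9·7 + 10·1 = 832.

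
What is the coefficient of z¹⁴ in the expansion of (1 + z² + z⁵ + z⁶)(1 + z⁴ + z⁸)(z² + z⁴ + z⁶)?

3

(1 + z² + z⁵ + z⁶) has coefficients 1,0,1,0,0,1,1 for degrees 0…6.
(1 + z⁴ + z⁸) has coefficients 1,0,0,0,1,0,0,0,1,0,0,0,0,0,0 for degrees 0…14.
Finally multiplying by (z² + z⁴ + z⁶), the product of all factors after the first has coefficients 0,0,1,0,1,0,2,0,1,0,2,0,1,0,1 for degrees 0…14.
[z¹⁴] = 1·1 + 1·1 + 1·0 + 1·1 = 3.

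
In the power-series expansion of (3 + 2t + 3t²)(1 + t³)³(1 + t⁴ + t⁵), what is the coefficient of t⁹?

18

(3 + 2t + 3t²) has coefficients 3,2,3 for degrees 0…2.
(1 + t³)³ has coefficients 1,0,0,3,0,0,3,0,0,1 for degrees 0…9.
Finally multiplying by (1 + t⁴ + t⁵), the product of all factors after the first has coefficients 1,0,0,3,1,1,3,3,3,1 for degrees 0…9.
[t⁹] = 3·1 + 2·3 + 3·3 = 18.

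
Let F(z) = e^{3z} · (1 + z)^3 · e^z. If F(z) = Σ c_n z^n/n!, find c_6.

The EGF product rule gives c_6 = Σ_{k_1+k_2+k_3=6} C(6; k_1,k_2,k_3) · ∏ g_i(k_i), where e^{3z} gives (3)^k; (1+z)^3 gives the falling factorial (3)_k; e^z gives (1)^k.
g_1(k) for k = 0…6: 1, 3, 9, 27, 81, 243, 729.
g_2(k) for k = 0…6: 1, 3, 6, 6, 0, 0, 0.
g_3(k) for k = 0…6: 1, 1, 1, 1, 1, 1, 1.
First combine the last two factors: h(k) = Σ_j C(k,j)·g_2(j)·g_3(k−j) for k = 0…6: 1, 4, 13, 34, 73, 136, 229.
c_6 = Σ_k C(6,k)·g_1(k)·h(6−k) = 1·1·229 + 6·3·136 + 15·9·73 + 20·27·34 + 15·81·13 + 6·243·4 + 1·729·1 = 229 + 2448 + 9855 + 18360 + 15795 + 5832 + 729 = 53248.

53248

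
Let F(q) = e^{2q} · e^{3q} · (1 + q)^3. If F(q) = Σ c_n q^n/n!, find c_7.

931250

The EGF product rule gives c_7 = Σ_{k_1+k_2+k_3=7} C(7; k_1,k_2,k_3) · ∏ g_i(k_i), where e^{2q} gives (2)^k; e^{3q} gives (3)^k; (1+q)^3 gives the falling factorial (3)_k.
g_1(k) for k = 0…7: 1, 2, 4, 8, 16, 32, 64, 128.
g_2(k) for k = 0…7: 1, 3, 9, 27, 81, 243, 729, 2187.
g_3(k) for k = 0…7: 1, 3, 6, 6, 0, 0, 0, 0.
First combine the last two factors: h(k) = Σ_j C(k,j)·g_2(j)·g_3(k−j) for k = 0…7: 1, 6, 33, 168, 801, 3618, 15633, 65124.
c_7 = Σ_k C(7,k)·g_1(k)·h(7−k) = 1·1·65124 + 7·2·15633 + 21·4·3618 + 35·8·801 + 35·16·168 + 21·32·33 + 7·64·6 + 1·128·1 = 65124 + 218862 + 303912 + 224280 + 94080 + 22176 + 2688 + 128 = 931250.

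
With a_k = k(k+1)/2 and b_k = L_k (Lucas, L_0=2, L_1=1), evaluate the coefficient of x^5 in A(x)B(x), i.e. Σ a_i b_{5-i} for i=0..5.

Write out a_i and b_{5-i} for i = 0,…,5 and sum the products.
Σ = 0·11 + 1·7 + 3·4 + 6·3 + 10·1 + 15·2 = 77.

77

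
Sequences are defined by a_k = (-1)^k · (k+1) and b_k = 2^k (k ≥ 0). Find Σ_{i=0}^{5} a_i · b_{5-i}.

Write out a_i and b_{5-i} for i = 0,…,5 and sum the products.
Σ = 1·32 − 2·16 + 3·8 − 4·4 + 5·2 − 6·1 = 12.

12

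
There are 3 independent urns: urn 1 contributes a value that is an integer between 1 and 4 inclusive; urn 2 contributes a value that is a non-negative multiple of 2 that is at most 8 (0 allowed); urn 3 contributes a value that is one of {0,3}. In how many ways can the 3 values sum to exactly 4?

The generating function for the choices is (x + x² + x³ + x⁴)·(1 + x² + x⁴ + x⁶ + x⁸)·(1 + x³); the count is [x⁴].
(x + x² + x³ + x⁴) has coefficients 0,1,1,1,1 for degrees 0…4.
(1 + x² + x⁴ + x⁶ + x⁸) has coefficients 1,0,1,0,1 for degrees 0…4.
Finally multiplying by (1 + x³), the product of all factors after the first has coefficients 1,0,1,1,1 for degrees 0…4.
[x⁴] = 1·1 + 1·1 + 1·0 + 1·1 = 3.

3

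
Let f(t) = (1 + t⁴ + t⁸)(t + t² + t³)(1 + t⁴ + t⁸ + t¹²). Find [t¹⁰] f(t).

3

(1 + t⁴ + t⁸) has coefficients 1,0,0,0,1,0,0,0,1 for degrees 0…8.
(t + t² + t³) has coefficients 0,1,1,1,0,0,0,0,0,0,0 for degrees 0…10.
Finally multiplying by (1 + t⁴ + t⁸ + t¹²), the product of all factors after the first has coefficients 0,1,1,1,0,1,1,1,0,1,1 for degrees 0…10.
[t¹⁰] = 1·1 + 1·1 + 1·1 = 3.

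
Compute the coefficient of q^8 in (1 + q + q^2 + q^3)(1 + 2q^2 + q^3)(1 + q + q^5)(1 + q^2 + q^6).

13

(1 + q + q^2 + q^3) has coefficients 1,1,1,1 for degrees 0…3.
(1 + 2q^2 + q^3) has coefficients 1,0,2,1,0,0,0,0,0 for degrees 0…8.
Multiplying by (1 + q + q^5) gives running coefficients 1,1,2,3,1,1,0,2,1 for degrees 0…8.
Finally multiplying by (1 + q^2 + q^6), the product of all factors after the first has coefficients 1,1,3,4,3,4,2,4,3 for degrees 0…8.
[q^8] = 1·3 + 1·4 + 1·2 + 1·4 = 13.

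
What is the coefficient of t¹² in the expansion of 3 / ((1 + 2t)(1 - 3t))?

The denominator gives the recurrence a_n = a_(n−1) + 6a_(n−2) for n ≥ 2; the numerator fixes a_0 = 3, a_1 = 3.
Iterating: 3, 3, 21, 39, 165, 399, 1389, 3783, 12117, 34815, 107517, 316407, 961509, so a_12 = 961509.

961509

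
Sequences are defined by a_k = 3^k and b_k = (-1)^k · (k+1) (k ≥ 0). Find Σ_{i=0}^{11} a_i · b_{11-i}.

99642

The convolution is the t^11 coefficient of A(t)B(t).
Σ = 1·(-12) + 3·11 + 9·(-10) + 27·9 + 81·(-8) + 243·7 + 729·(-6) + 2187·5 + 6561·(-4) + 19683·3 + 59049·(-2) + 177147·1 = 99642.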